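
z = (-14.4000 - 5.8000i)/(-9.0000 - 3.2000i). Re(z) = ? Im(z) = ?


Multiply by conjugate: (-14.4000 - 5.8000i)(-9.0000 + 3.2000i) / ((-9)^2 + (-3.2)^2)
Numerator real = -14.4*(-9) - (5.8)*(-3.2) = 148.16
Numerator imag = -5.8*(-9) - (-14.4)*(-3.2) = 6.12
Denominator = 91.24
Re(z) = 148.16/91.24 = 1.6238
Im(z) = 6.12/91.24 = 0.0671

Re(z) = 1.6238, Im(z) = 0.0671


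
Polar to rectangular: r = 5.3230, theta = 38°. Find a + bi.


a = 5.3230*cos(38°) = 5.3230*0.78801 = 4.1946
b = 5.3230*sin(38°) = 5.3230*0.61566 = 3.2772

4.1946 + 3.2772i


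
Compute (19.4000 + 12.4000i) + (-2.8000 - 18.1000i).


Real: 19.4 - 2.8 = 16.6
Imag: 12.4 - 18.1 = -5.7

16.6000 - 5.7000i


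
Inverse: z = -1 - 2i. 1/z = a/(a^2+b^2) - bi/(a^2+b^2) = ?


|z|^2 = 1+4 = 5
1/z = (-1 + 2i)/5

1/z = -0.2000 + 0.4000i


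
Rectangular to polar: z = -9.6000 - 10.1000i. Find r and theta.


r = sqrt(92.16+102.01) = sqrt(194.17) = 13.9345
theta = atan2(-10.1, -9.6) = -133.5461 degrees

r = 13.9345, theta = -133.5461 degrees


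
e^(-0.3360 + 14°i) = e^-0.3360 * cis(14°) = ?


e^-0.3360 = 0.7146
cos(14°) = 0.9703
sin(14°) = 0.2419
Real = 0.7146*0.9703 = 0.6934
Imag = 0.7146*0.2419 = 0.1729

0.6934 + 0.1729i


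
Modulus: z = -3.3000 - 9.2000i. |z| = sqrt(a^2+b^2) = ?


|z| = sqrt((-3.3)^2 + (-9.2)^2) = sqrt(10.89 + 84.64) = sqrt(95.53) = 9.7739

|z| = 9.7739


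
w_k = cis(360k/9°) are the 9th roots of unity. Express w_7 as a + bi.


Angle = 360*7/9 = 280°
a = cos(280°) = 0.1736
b = sin(280°) = -0.9848

0.1736 - 0.9848i


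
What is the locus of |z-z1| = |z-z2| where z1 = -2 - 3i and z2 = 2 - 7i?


Equal distances means the locus is the perpendicular bisector of z1 and z2.
Midpoint = ((-2+2)/2, (-3+(-7))/2) = (0, -5.0000)

Perpendicular bisector through (0, -5.0000)


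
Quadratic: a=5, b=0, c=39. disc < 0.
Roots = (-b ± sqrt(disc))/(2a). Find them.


disc = 0^2 - 4*5*39 = 0 - 780 = -780
sqrt(|disc|) = sqrt(780) = 27.9285
Real part = 0/(2*5) = 0
Imag part = 27.9285/(2*5) = 2.7928

0 ± 2.7928i


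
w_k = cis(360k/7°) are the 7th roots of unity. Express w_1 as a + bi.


Angle = 360*1/7 = 51.4286°
a = cos(51.4286°) = 0.6235
b = sin(51.4286°) = 0.7818

0.6235 + 0.7818i


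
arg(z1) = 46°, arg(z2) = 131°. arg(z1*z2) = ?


arg(z1*z2) = 46° + 131° = 177°
Normalized to (-180°, 180°]: 177°

177°


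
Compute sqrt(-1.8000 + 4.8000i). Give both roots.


|z| = sqrt(3.24+23.04) = 5.1264
sqrt((|z|+a)/2) = sqrt((5.1264+(-1.8))/2) = sqrt(1.6632) = 1.2897
sqrt((|z|-a)/2) = sqrt((5.1264-(-1.8))/2) = sqrt(3.4632) = 1.8610

±(1.2897 + 1.8610i) i.e. 1.2897 + 1.8610i and -1.2897 - 1.8610i


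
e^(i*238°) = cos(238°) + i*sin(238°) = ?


cos(238°) = -0.5299
sin(238°) = -0.8480

e^(i*238°) = -0.5299 - 0.8480i


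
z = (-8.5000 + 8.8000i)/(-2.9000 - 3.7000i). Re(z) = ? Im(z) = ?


Multiply by conjugate: (-8.5000 + 8.8000i)(-2.9000 + 3.7000i) / ((-2.9)^2 + (-3.7)^2)
Numerator real = -8.5*(-2.9) + 8.8*(-3.7) = -7.91
Numerator imag = 8.8*(-2.9) - (-8.5)*(-3.7) = -56.97
Denominator = 22.1
Re(z) = -7.91/22.1 = -0.3579
Im(z) = -56.97/22.1 = -2.5778

Re(z) = -0.3579, Im(z) = -2.5778


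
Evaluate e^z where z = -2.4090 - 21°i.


e^-2.4090 = 0.0899
cos(-21°) = 0.9336
sin(-21°) = -0.3584
Real = 0.0899*0.9336 = 0.0839
Imag = 0.0899*(-0.3584) = -0.0322

0.0839 - 0.0322i


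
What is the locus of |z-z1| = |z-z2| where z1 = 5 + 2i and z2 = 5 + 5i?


Equal distances means the locus is the perpendicular bisector of z1 and z2.
Midpoint = ((5+5)/2, (2+5)/2) = (5.0000, 3.5000)

Perpendicular bisector through (5.0000, 3.5000)


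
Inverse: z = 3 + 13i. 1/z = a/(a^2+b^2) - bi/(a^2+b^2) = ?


|z|^2 = 9+169 = 178
1/z = (3 - 13i)/178

1/z = 0.0169 - 0.0730i


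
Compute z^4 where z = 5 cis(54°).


r^4 = 5^4 = 625
n*theta = 4*54° = 216° = 216° (mod 360)
a = 625*cos(216°) = -505.6356
b = 625*sin(216°) = -367.3658

625 cis(216°) = -505.6356 - 367.3658i


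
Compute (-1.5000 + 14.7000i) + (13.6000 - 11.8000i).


Real: -1.5 + 13.6 = 12.1
Imag: 14.7 - 11.8 = 2.9

12.1000 + 2.9000i


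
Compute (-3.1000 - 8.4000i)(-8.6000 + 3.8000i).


Real = -3.1*(-8.6) - (-8.4)*3.8 = 26.66 - (-31.92) = 58.58
Imag = -3.1*3.8 - (8.6)*(-8.4) = -11.78 + 72.24 = 60.46

58.5800 + 60.4600i


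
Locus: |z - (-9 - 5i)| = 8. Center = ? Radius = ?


|z - z0| = r is a circle with center z0 and radius r.
Center = (-9, -5), radius = 8

Circle with center (-9, -5) and radius 8


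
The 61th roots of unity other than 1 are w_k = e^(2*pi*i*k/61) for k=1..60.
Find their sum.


With w = e^(2*pi*i/61), all 61 of the 61th roots of unity w^0 = 1, w, ..., w^(60) sum to 0: 1 + w + ... + w^(60) = (1 - w^61)/(1 - w) = 0 since w^61 = 1, w ≠ 1.
Removing the root 1: w + w^2 + ... + w^(60) = 0 - 1 = -1

Sum = -1


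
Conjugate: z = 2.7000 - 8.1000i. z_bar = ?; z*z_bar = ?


z_bar = 2.7000 + 8.1000i
z*z_bar = 2.7^2 + (-8.1)^2 = 7.29 + 65.61 = 72.9

z_bar = 2.7000 + 8.1000i, z*z_bar = 72.9


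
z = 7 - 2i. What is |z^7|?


|z| = sqrt(49+4) = sqrt(53) = 7.2801
|z^7| = |z|^7 = (sqrt(53))^7 = 53^3 * sqrt(53) = 148877*sqrt(53)

|z^7| = 148877*sqrt(53) ≈ 1083840.9200


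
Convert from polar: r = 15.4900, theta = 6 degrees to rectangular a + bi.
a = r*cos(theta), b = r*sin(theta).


a = 15.4900*cos(6°) = 15.4900*0.99452 = 15.4051
b = 15.4900*sin(6°) = 15.4900*0.104528 = 1.6191

15.4051 + 1.6191i


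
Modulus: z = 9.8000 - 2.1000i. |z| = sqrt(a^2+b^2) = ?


|z| = sqrt(9.8^2 + (-2.1)^2) = sqrt(96.04 + 4.41) = sqrt(100.45) = 10.0225

|z| = 10.0225


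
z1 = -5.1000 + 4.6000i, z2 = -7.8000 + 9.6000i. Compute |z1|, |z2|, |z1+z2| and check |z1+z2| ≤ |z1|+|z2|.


|z1| = sqrt((-5.1)^2 + 4.6^2) = sqrt(47.17) = 6.8680
|z2| = sqrt((-7.8)^2 + 9.6^2) = sqrt(153) = 12.3693
z1+z2 = -12.9000 + 14.2000i
|z1+z2| = sqrt(368.05) = 19.1846
|z1|+|z2| = 6.8680 + 12.3693 = 19.2373

|z1+z2| = 19.1846 ≤ |z1|+|z2| = 19.2373 (verified)


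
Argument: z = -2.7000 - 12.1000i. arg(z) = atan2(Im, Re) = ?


Re = -2.7, Im = -12.1
arg = atan2(-12.1, -2.7) = -102.5789 degrees

arg(z) = -102.5789 degrees


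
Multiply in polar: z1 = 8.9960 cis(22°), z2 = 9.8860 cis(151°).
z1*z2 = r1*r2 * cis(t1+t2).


r = 8.9960 * 9.8860 = 88.9345
theta = 22° + 151° = 173° = 173° (mod 360)

88.9345 cis(173°)


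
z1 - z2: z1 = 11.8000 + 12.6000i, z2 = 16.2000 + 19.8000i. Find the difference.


Real: 11.8 - 16.2 = -4.4
Imag: 12.6 - 19.8 = -7.2

-4.4000 - 7.2000i


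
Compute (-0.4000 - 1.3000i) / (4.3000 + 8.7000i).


Conjugate of z2 = 4.3000 - 8.7000i
Numerator: (-0.4000 - 1.3000i)(4.3000 - 8.7000i) = -13.0300 - 2.1100i
Denominator: 4.3^2 + 8.7^2 = 94.18
Result = (-13.0300 - 2.1100i)/94.18

-0.1384 - 0.0224i


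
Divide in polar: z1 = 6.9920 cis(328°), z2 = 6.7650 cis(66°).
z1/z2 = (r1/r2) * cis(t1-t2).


r = 6.9920 / 6.7650 = 1.0336
theta = 328° - 66° = 262° = 262° (mod 360)

1.0336 cis(262°)


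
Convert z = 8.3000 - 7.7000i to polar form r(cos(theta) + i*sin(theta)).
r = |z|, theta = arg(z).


r = sqrt(68.89+59.29) = sqrt(128.18) = 11.3217
theta = atan2(-7.7, 8.3) = -42.8524 degrees

r = 11.3217, theta = -42.8524 degrees


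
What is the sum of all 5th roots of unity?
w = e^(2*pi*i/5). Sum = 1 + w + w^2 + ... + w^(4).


The sum of all 5th roots of unity is 0.
Geometric series: (1 - w^5)/(1 - w) = (1-1)/(1-w) = 0 since w^5 = 1, w ≠ 1.
Alternatively: coefficient of z^4 in z^5 - 1 is 0.

0


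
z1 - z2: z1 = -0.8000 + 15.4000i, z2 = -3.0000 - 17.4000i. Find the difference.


Real: -0.8 + 3 = 2.2
Imag: 15.4 + 17.4 = 32.8

2.2000 + 32.8000i


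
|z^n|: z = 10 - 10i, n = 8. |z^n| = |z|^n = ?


|z| = sqrt(100+100) = sqrt(200) = 14.1421
|z^8| = |z|^8 = (sqrt(200))^8 = 200^4 = 1600000000

|z^8| = 1600000000


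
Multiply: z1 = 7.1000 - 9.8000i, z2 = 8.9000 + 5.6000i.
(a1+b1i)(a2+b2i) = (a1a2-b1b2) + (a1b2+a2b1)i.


Real = 7.1*8.9 - (-9.8)*5.6 = 63.19 - (-54.88) = 118.07
Imag = 7.1*5.6 + 8.9*(-9.8) = 39.76 - (87.22) = -47.46

118.0700 - 47.4600i


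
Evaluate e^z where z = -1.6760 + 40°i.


e^-1.6760 = 0.1871
cos(40°) = 0.766
sin(40°) = 0.6428
Real = 0.1871*0.766 = 0.1433
Imag = 0.1871*0.6428 = 0.1203

0.1433 + 0.1203i


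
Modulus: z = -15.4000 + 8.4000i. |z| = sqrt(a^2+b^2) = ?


|z| = sqrt((-15.4)^2 + 8.4^2) = sqrt(237.16 + 70.56) = sqrt(307.72) = 17.5419

|z| = 17.5419


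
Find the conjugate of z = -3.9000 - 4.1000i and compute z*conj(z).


z_bar = -3.9000 + 4.1000i
z*z_bar = (-3.9)^2 + (-4.1)^2 = 15.21 + 16.81 = 32.02

z_bar = -3.9000 + 4.1000i, z*z_bar = 32.02


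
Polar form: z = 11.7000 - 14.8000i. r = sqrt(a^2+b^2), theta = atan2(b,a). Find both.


r = sqrt(136.89+219.04) = sqrt(355.93) = 18.8661
theta = atan2(-14.8, 11.7) = -51.6722 degrees

r = 18.8661, theta = -51.6722 degrees


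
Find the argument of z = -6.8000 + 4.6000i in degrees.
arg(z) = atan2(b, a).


Re = -6.8, Im = 4.6
arg = atan2(4.6, -6.8) = 145.9228 degrees

arg(z) = 145.9228 degrees


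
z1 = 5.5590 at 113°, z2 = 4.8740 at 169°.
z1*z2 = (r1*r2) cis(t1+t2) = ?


r = 5.5590 * 4.8740 = 27.0946
theta = 113° + 169° = 282° = 282° (mod 360)

27.0946 cis(282°)


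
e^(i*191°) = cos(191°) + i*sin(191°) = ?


cos(191°) = -0.9816
sin(191°) = -0.1908

e^(i*191°) = -0.9816 - 0.1908i


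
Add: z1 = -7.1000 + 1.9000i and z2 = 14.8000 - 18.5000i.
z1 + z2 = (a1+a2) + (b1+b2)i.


Real: -7.1 + 14.8 = 7.7
Imag: 1.9 - 18.5 = -16.6

7.7000 - 16.6000i


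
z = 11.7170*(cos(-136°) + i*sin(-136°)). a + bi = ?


a = 11.7170*cos(-136°) = 11.7170*(-0.71934) = -8.4285
b = 11.7170*sin(-136°) = 11.7170*(-0.69466) = -8.1393

-8.4285 - 8.1393i


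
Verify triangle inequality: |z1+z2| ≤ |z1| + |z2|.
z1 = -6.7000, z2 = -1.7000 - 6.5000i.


|z1| = sqrt((-6.7)^2 + 0^2) = sqrt(44.89) = 6.7000
|z2| = sqrt((-1.7)^2 + (-6.5)^2) = sqrt(45.14) = 6.7186
z1+z2 = -8.4000 - 6.5000i
|z1+z2| = sqrt(112.81) = 10.6212
|z1|+|z2| = 6.7000 + 6.7186 = 13.4186

|z1+z2| = 10.6212 ≤ |z1|+|z2| = 13.4186 (verified)


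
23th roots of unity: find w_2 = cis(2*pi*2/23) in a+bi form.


Angle = 360*2/23 = 31.3043°
a = cos(31.3043°) = 0.8544
b = sin(31.3043°) = 0.5196

0.8544 + 0.5196i


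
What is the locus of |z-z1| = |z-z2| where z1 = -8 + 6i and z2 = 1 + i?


Equal distances means the locus is the perpendicular bisector of z1 and z2.
Midpoint = ((-8+1)/2, (6+1)/2) = (-3.5000, 3.5000)

Perpendicular bisector through (-3.5000, 3.5000)


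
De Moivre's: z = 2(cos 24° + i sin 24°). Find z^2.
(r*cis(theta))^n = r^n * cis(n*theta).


r^2 = 2^2 = 4
n*theta = 2*24° = 48° = 48° (mod 360)
a = 4*cos(48°) = 2.6765
b = 4*sin(48°) = 2.9726

4 cis(48°) = 2.6765 + 2.9726i


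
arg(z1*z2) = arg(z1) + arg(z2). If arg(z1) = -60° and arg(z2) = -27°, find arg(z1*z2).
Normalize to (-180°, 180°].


arg(z1*z2) = -60° - 27° = -87°
Normalized to (-180°, 180°]: -87°

-87°


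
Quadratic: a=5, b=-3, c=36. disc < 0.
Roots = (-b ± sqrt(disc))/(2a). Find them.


disc = (-3)^2 - 4*5*36 = 9 - 720 = -711
sqrt(|disc|) = sqrt(711) = 26.6646
Real part = 3/(2*5) = 0.3000
Imag part = 26.6646/(2*5) = 2.6665

0.3000 ± 2.6665i


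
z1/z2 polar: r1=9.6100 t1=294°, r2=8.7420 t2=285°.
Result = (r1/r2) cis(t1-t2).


r = 9.6100 / 8.7420 = 1.0993
theta = 294° - 285° = 9° = 9° (mod 360)

1.0993 cis(9°)


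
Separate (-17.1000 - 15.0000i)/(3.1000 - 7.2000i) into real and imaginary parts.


Multiply by conjugate: (-17.1000 - 15.0000i)(3.1000 + 7.2000i) / (3.1^2 + (-7.2)^2)
Numerator real = -17.1*3.1 - (15)*(-7.2) = 54.99
Numerator imag = -15*3.1 - (-17.1)*(-7.2) = -169.62
Denominator = 61.45
Re(z) = 54.99/61.45 = 0.8949
Im(z) = -169.62/61.45 = -2.7603

Re(z) = 0.8949, Im(z) = -2.7603


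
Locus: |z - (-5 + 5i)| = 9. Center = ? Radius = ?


|z - z0| = r is a circle with center z0 and radius r.
Center = (-5, 5), radius = 9

Circle with center (-5, 5) and radius 9


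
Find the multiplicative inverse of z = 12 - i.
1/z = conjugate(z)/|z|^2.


|z|^2 = 144+1 = 145
1/z = (12 + 1i)/145

1/z = 0.0828 + 0.0069i


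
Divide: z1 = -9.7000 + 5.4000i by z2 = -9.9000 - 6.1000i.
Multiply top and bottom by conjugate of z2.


Conjugate of z2 = -9.9000 + 6.1000i
Numerator: (-9.7000 + 5.4000i)(-9.9000 + 6.1000i) = 63.0900 - 112.6300i
Denominator: (-9.9)^2 + (-6.1)^2 = 135.22
Result = (63.0900 - 112.6300i)/135.22

0.4666 - 0.8329i


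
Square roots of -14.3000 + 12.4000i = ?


|z| = sqrt(204.49+153.76) = 18.9275
sqrt((|z|+a)/2) = sqrt((18.9275+(-14.3))/2) = sqrt(2.3137) = 1.5211
sqrt((|z|-a)/2) = sqrt((18.9275-(-14.3))/2) = sqrt(16.6137) = 4.0760

±(1.5211 + 4.0760i) i.e. 1.5211 + 4.0760i and -1.5211 - 4.0760i


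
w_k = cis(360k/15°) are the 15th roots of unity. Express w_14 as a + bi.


Angle = 360*14/15 = 336°
a = cos(336°) = 0.9135
b = sin(336°) = -0.4067

0.9135 - 0.4067i


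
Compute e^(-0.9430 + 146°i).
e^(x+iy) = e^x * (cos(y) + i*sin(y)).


e^-0.9430 = 0.3895
cos(146°) = -0.829
sin(146°) = 0.5592
Real = 0.3895*(-0.829) = -0.3229
Imag = 0.3895*0.5592 = 0.2178

-0.3229 + 0.2178i


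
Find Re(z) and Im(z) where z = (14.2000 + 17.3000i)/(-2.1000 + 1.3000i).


Multiply by conjugate: (14.2000 + 17.3000i)(-2.1000 - 1.3000i) / ((-2.1)^2 + 1.3^2)
Numerator real = 14.2*(-2.1) + 17.3*1.3 = -7.33
Numerator imag = 17.3*(-2.1) - 14.2*1.3 = -54.79
Denominator = 6.1
Re(z) = -7.33/6.1 = -1.2016
Im(z) = -54.79/6.1 = -8.9820

Re(z) = -1.2016, Im(z) = -8.9820


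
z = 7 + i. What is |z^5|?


|z| = sqrt(49+1) = sqrt(50) = 7.0711
|z^5| = |z|^5 = (sqrt(50))^5 = 50^2 * sqrt(50) = 2500*sqrt(50)

|z^5| = 2500*sqrt(50) ≈ 17677.6695


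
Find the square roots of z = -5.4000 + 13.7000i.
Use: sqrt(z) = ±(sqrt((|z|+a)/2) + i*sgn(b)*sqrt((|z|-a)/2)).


|z| = sqrt(29.16+187.69) = 14.7258
sqrt((|z|+a)/2) = sqrt((14.7258+(-5.4))/2) = sqrt(4.6629) = 2.1594
sqrt((|z|-a)/2) = sqrt((14.7258-(-5.4))/2) = sqrt(10.0629) = 3.1722

±(2.1594 + 3.1722i) i.e. 2.1594 + 3.1722i and -2.1594 - 3.1722i


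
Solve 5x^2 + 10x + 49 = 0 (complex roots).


disc = 10^2 - 4*5*49 = 100 - 980 = -880
sqrt(|disc|) = sqrt(880) = 29.6648
Real part = -10/(2*5) = -1.0000
Imag part = 29.6648/(2*5) = 2.9665

-1.0000 ± 2.9665i


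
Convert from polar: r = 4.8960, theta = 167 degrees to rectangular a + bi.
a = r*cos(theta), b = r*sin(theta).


a = 4.8960*cos(167°) = 4.8960*(-0.97437) = -4.7705
b = 4.8960*sin(167°) = 4.8960*0.22495 = 1.1014

-4.7705 + 1.1014i


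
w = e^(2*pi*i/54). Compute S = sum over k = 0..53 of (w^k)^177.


The roots are w_k = w^k with w = e^(2*pi*i/54), and (w^k)^177 = (w^177)^k.
So S = 1 + u + u^2 + ... + u^(53) with u = w^177.
177 = 3*54 + 15, so 177 is not a multiple of 54: u = (w^54)^3 * w^15 = w^15 ≠ 1 (w is a primitive 54th root), while u^54 = (w^54)^177 = 1.
Geometric series: S = (1 - u^54)/(1 - u) = (1 - 1)/(1 - u) = 0

S = 0


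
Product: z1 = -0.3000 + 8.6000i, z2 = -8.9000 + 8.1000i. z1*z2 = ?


Real = -0.3*(-8.9) - 8.6*8.1 = 2.67 - 69.66 = -66.99
Imag = -0.3*8.1 - (8.9)*8.6 = -2.43 - (76.54) = -78.97

-66.9900 - 78.9700i


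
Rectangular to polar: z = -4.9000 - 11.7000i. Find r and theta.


r = sqrt(24.01+136.89) = sqrt(160.9) = 12.6846
theta = atan2(-11.7, -4.9) = -112.7241 degrees

r = 12.6846, theta = -112.7241 degrees


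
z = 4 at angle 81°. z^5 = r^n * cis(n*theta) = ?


r^5 = 4^5 = 1024
n*theta = 5*81° = 405° = 45° (mod 360)
a = 1024*cos(45°) = 724.0773
b = 1024*sin(45°) = 724.0773

1024 cis(45°) = 724.0773 + 724.0773i


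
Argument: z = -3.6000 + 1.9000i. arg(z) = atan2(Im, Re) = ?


Re = -3.6, Im = 1.9
arg = atan2(1.9, -3.6) = 152.1759 degrees

arg(z) = 152.1759 degrees


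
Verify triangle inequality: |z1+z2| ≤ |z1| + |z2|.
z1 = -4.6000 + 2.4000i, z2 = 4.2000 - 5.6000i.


|z1| = sqrt((-4.6)^2 + 2.4^2) = sqrt(26.92) = 5.1884
|z2| = sqrt(4.2^2 + (-5.6)^2) = sqrt(49) = 7.0000
z1+z2 = -0.4000 - 3.2000i
|z1+z2| = sqrt(10.4) = 3.2249
|z1|+|z2| = 5.1884 + 7.0000 = 12.1884

|z1+z2| = 3.2249 ≤ |z1|+|z2| = 12.1884 (verified)


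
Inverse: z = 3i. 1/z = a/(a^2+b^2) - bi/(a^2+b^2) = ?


|z|^2 = 0+9 = 9
1/z = (0 - 3i)/9

1/z = 0 - 0.3333i


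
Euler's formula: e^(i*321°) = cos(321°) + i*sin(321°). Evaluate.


cos(321°) = 0.7771
sin(321°) = -0.6293

e^(i*321°) = 0.7771 - 0.6293i


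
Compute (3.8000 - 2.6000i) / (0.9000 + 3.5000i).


Conjugate of z2 = 0.9000 - 3.5000i
Numerator: (3.8000 - 2.6000i)(0.9000 - 3.5000i) = -5.6800 - 15.6400i
Denominator: 0.9^2 + 3.5^2 = 13.06
Result = (-5.6800 - 15.6400i)/13.06

-0.4349 - 1.1975i


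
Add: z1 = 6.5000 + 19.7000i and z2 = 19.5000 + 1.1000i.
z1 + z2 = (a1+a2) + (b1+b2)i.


Real: 6.5 + 19.5 = 26
Imag: 19.7 + 1.1 = 20.8

26.0000 + 20.8000i


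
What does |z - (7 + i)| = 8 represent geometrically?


|z - z0| = r is a circle with center z0 and radius r.
Center = (7, 1), radius = 8

Circle with center (7, 1) and radius 8


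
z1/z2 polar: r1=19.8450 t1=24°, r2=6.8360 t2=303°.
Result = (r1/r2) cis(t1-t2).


r = 19.8450 / 6.8360 = 2.9030
theta = 24° - 303° = -279° = 81° (mod 360)

2.9030 cis(81°)


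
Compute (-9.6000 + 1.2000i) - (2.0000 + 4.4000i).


Real: -9.6 - 2 = -11.6
Imag: 1.2 - 4.4 = -3.2

-11.6000 - 3.2000i


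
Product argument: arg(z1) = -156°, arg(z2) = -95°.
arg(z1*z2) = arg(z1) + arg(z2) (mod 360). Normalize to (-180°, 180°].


arg(z1*z2) = -156° - 95° = -251°
Normalized to (-180°, 180°]: 109°

109°


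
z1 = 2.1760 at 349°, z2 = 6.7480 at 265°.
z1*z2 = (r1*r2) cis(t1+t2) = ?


r = 2.1760 * 6.7480 = 14.6836
theta = 349° + 265° = 614° = 254° (mod 360)

14.6836 cis(254°)


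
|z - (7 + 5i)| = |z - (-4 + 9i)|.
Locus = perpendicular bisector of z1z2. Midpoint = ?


Equal distances means the locus is the perpendicular bisector of z1 and z2.
Midpoint = ((7+(-4))/2, (5+9)/2) = (1.5000, 7.0000)

Perpendicular bisector through (1.5000, 7.0000)


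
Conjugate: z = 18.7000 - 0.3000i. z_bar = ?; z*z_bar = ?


z_bar = 18.7000 + 0.3000i
z*z_bar = 18.7^2 + (-0.3)^2 = 349.69 + 0.09 = 349.78

z_bar = 18.7000 + 0.3000i, z*z_bar = 349.78


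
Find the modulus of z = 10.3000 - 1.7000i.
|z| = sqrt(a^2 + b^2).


|z| = sqrt(10.3^2 + (-1.7)^2) = sqrt(106.09 + 2.89) = sqrt(108.98) = 10.4393

|z| = 10.4393


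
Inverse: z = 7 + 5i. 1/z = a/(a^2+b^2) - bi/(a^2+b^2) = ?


|z|^2 = 49+25 = 74
1/z = (7 - 5i)/74

1/z = 0.0946 - 0.0676i


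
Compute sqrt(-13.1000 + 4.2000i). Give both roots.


|z| = sqrt(171.61+17.64) = 13.7568
sqrt((|z|+a)/2) = sqrt((13.7568+(-13.1))/2) = sqrt(0.3284) = 0.5731
sqrt((|z|-a)/2) = sqrt((13.7568-(-13.1))/2) = sqrt(13.4284) = 3.6645

±(0.5731 + 3.6645i) i.e. 0.5731 + 3.6645i and -0.5731 - 3.6645i


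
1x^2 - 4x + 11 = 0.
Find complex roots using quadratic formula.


disc = (-4)^2 - 4*1*11 = 16 - 44 = -28
sqrt(|disc|) = sqrt(28) = 5.2915
Real part = 4/(2*1) = 2.0000
Imag part = 5.2915/(2*1) = 2.6458

2.0000 ± 2.6458i


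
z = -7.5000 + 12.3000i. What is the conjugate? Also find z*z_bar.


z_bar = -7.5000 - 12.3000i
z*z_bar = (-7.5)^2 + 12.3^2 = 56.25 + 151.29 = 207.54

z_bar = -7.5000 - 12.3000i, z*z_bar = 207.54


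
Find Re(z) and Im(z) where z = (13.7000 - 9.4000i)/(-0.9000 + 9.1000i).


Multiply by conjugate: (13.7000 - 9.4000i)(-0.9000 - 9.1000i) / ((-0.9)^2 + 9.1^2)
Numerator real = 13.7*(-0.9) - (9.4)*9.1 = -97.87
Numerator imag = -9.4*(-0.9) - 13.7*9.1 = -116.21
Denominator = 83.62
Re(z) = -97.87/83.62 = -1.1704
Im(z) = -116.21/83.62 = -1.3897

Re(z) = -1.1704, Im(z) = -1.3897


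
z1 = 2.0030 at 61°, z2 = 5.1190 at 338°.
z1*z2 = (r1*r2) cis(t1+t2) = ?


r = 2.0030 * 5.1190 = 10.2534
theta = 61° + 338° = 399° = 39° (mod 360)

10.2534 cis(39°)


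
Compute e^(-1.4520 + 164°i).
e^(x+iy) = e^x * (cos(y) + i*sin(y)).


e^-1.4520 = 0.2341
cos(164°) = -0.9613
sin(164°) = 0.2756
Real = 0.2341*(-0.9613) = -0.2250
Imag = 0.2341*0.2756 = 0.0645

-0.2250 + 0.0645i


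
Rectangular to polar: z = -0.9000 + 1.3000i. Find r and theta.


r = sqrt(0.81+1.69) = sqrt(2.5) = 1.5811
theta = atan2(1.3, -0.9) = 124.6952 degrees

r = 1.5811, theta = 124.6952 degrees


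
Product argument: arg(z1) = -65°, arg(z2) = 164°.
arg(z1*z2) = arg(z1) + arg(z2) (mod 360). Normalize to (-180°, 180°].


arg(z1*z2) = -65° + 164° = 99°
Normalized to (-180°, 180°]: 99°

99°


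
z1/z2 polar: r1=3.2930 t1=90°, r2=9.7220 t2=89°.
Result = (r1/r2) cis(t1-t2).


r = 3.2930 / 9.7220 = 0.3387
theta = 90° - 89° = 1° = 1° (mod 360)

0.3387 cis(1°)


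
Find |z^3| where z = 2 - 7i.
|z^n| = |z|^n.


|z| = sqrt(4+49) = sqrt(53) = 7.2801
|z^3| = |z|^3 = (sqrt(53))^3 = 53*sqrt(53)

|z^3| = 53*sqrt(53) ≈ 385.8458


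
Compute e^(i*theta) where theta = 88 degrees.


cos(88°) = 0.0349
sin(88°) = 0.9994

e^(i*88°) = 0.0349 + 0.9994i


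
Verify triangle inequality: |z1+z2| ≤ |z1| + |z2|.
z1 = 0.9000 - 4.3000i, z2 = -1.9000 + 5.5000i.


|z1| = sqrt(0.9^2 + (-4.3)^2) = sqrt(19.3) = 4.3932
|z2| = sqrt((-1.9)^2 + 5.5^2) = sqrt(33.86) = 5.8189
z1+z2 = -1.0000 + 1.2000i
|z1+z2| = sqrt(2.44) = 1.5620
|z1|+|z2| = 4.3932 + 5.8189 = 10.2121

|z1+z2| = 1.5620 ≤ |z1|+|z2| = 10.2121 (verified)


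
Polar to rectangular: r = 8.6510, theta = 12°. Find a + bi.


a = 8.6510*cos(12°) = 8.6510*0.97815 = 8.4620
b = 8.6510*sin(12°) = 8.6510*0.20791 = 1.7986

8.4620 + 1.7986i


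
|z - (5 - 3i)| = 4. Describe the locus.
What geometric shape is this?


|z - z0| = r is a circle with center z0 and radius r.
Center = (5, -3), radius = 4

Circle with center (5, -3) and radius 4


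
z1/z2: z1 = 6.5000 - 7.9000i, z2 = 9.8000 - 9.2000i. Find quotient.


Conjugate of z2 = 9.8000 + 9.2000i
Numerator: (6.5000 - 7.9000i)(9.8000 + 9.2000i) = 136.3800 - 17.6200i
Denominator: 9.8^2 + (-9.2)^2 = 180.68
Result = (136.3800 - 17.6200i)/180.68

0.7548 - 0.0975i


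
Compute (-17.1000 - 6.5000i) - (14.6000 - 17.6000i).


Real: -17.1 - 14.6 = -31.7
Imag: -6.5 + 17.6 = 11.1

-31.7000 + 11.1000i


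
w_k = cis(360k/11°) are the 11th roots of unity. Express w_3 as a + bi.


Angle = 360*3/11 = 98.1818°
a = cos(98.1818°) = -0.1423
b = sin(98.1818°) = 0.9898

-0.1423 + 0.9898i


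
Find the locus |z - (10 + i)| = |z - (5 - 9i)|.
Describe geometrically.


Equal distances means the locus is the perpendicular bisector of z1 and z2.
Midpoint = ((10+5)/2, (1+(-9))/2) = (7.5000, -4.0000)

Perpendicular bisector through (7.5000, -4.0000)


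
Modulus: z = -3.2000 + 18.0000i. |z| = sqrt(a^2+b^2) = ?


|z| = sqrt((-3.2)^2 + 18^2) = sqrt(10.24 + 324) = sqrt(334.24) = 18.2822

|z| = 18.2822


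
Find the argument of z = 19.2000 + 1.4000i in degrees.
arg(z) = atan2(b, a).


Re = 19.2, Im = 1.4
arg = atan2(1.4, 19.2) = 4.1704 degrees

arg(z) = 4.1704 degrees


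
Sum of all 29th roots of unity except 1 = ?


With w = e^(2*pi*i/29), all 29 of the 29th roots of unity w^0 = 1, w, ..., w^(28) sum to 0: 1 + w + ... + w^(28) = (1 - w^29)/(1 - w) = 0 since w^29 = 1, w ≠ 1.
Removing the root 1: w + w^2 + ... + w^(28) = 0 - 1 = -1

Sum = -1


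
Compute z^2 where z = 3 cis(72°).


r^2 = 3^2 = 9
n*theta = 2*72° = 144° = 144° (mod 360)
a = 9*cos(144°) = -7.2812
b = 9*sin(144°) = 5.2901

9 cis(144°) = -7.2812 + 5.2901i


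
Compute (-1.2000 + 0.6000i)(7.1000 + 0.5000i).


Real = -1.2*7.1 - 0.6*0.5 = -8.52 - 0.3 = -8.82
Imag = -1.2*0.5 + 7.1*0.6 = -0.6 + 4.26 = 3.66

-8.8200 + 3.6600i


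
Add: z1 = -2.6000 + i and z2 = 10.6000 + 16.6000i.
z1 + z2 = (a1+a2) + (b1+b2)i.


Real: -2.6 + 10.6 = 8
Imag: 1 + 16.6 = 17.6

8.0000 + 17.6000i


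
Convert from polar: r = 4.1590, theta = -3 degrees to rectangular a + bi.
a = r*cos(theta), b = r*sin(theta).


a = 4.1590*cos(-3°) = 4.1590*0.99863 = 4.1533
b = 4.1590*sin(-3°) = 4.1590*(-0.05234) = -0.2177

4.1533 - 0.2177i


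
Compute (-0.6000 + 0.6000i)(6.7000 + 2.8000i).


Real = -0.6*6.7 - 0.6*2.8 = -4.02 - 1.68 = -5.7
Imag = -0.6*2.8 + 6.7*0.6 = -1.68 + 4.02 = 2.34

-5.7000 + 2.3400i


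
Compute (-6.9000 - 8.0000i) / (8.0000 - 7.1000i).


Conjugate of z2 = 8.0000 + 7.1000i
Numerator: (-6.9000 - 8.0000i)(8.0000 + 7.1000i) = 1.6000 - 112.9900i
Denominator: 8^2 + (-7.1)^2 = 114.41
Result = (1.6000 - 112.9900i)/114.41

0.0140 - 0.9876i


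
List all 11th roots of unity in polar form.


The 11th roots of unity are cis(360k/11°) for k=0..10
Angle step = 360/11 = 32.7273°
Primitive root: cis(32.7273°)
Primitive root = 0.8413 + 0.5406i

11 roots at angles: 0°, 32.7273°, 65.4545°, 98.1818°, 130.9091°, 163.6364°, 196.3636°, 229.0909°, 261.8182°, 294.5455°, 327.2727°


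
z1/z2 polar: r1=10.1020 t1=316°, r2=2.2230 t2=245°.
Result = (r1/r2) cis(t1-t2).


r = 10.1020 / 2.2230 = 4.5443
theta = 316° - 245° = 71° = 71° (mod 360)

4.5443 cis(71°)


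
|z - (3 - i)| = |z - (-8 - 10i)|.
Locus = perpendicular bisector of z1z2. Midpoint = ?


Equal distances means the locus is the perpendicular bisector of z1 and z2.
Midpoint = ((3+(-8))/2, (-1+(-10))/2) = (-2.5000, -5.5000)

Perpendicular bisector through (-2.5000, -5.5000)


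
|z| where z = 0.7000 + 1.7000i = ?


|z| = sqrt(0.7^2 + 1.7^2) = sqrt(0.49 + 2.89) = sqrt(3.38) = 1.8385

|z| = 1.8385


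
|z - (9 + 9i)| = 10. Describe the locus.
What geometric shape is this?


|z - z0| = r is a circle with center z0 and radius r.
Center = (9, 9), radius = 10

Circle with center (9, 9) and radius 10


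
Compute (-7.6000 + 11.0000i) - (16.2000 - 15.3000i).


Real: -7.6 - 16.2 = -23.8
Imag: 11 + 15.3 = 26.3

-23.8000 + 26.3000i


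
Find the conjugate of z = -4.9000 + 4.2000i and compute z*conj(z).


z_bar = -4.9000 - 4.2000i
z*z_bar = (-4.9)^2 + 4.2^2 = 24.01 + 17.64 = 41.65

z_bar = -4.9000 - 4.2000i, z*z_bar = 41.65


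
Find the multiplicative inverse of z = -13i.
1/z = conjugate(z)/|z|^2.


|z|^2 = 0+169 = 169
1/z = (0 + 13i)/169

1/z = 0 + 0.0769i


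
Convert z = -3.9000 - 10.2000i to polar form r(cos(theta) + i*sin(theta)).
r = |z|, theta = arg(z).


r = sqrt(15.21+104.04) = sqrt(119.25) = 10.9202
theta = atan2(-10.2, -3.9) = -110.9245 degrees

r = 10.9202, theta = -110.9245 degrees


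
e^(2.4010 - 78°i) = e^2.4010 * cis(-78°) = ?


e^2.4010 = 11.0342
cos(-78°) = 0.20791
sin(-78°) = -0.97815
Real = 11.0342*0.20791 = 2.2941
Imag = 11.0342*(-0.97815) = -10.7931

2.2941 - 10.7931i


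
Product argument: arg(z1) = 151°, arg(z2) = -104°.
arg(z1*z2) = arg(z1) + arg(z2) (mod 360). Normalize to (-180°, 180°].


arg(z1*z2) = 151° - 104° = 47°
Normalized to (-180°, 180°]: 47°

47°


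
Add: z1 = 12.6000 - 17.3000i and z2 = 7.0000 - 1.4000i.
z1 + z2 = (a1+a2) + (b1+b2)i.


Real: 12.6 + 7 = 19.6
Imag: -17.3 - 1.4 = -18.7

19.6000 - 18.7000i


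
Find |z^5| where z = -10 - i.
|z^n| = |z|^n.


|z| = sqrt(100+1) = sqrt(101) = 10.0499
|z^5| = |z|^5 = (sqrt(101))^5 = 101^2 * sqrt(101) = 10201*sqrt(101)

|z^5| = 10201*sqrt(101) ≈ 102518.7812


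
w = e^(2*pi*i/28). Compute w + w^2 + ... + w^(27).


With w = e^(2*pi*i/28), all 28 of the 28th roots of unity w^0 = 1, w, ..., w^(27) sum to 0: 1 + w + ... + w^(27) = (1 - w^28)/(1 - w) = 0 since w^28 = 1, w ≠ 1.
Removing the root 1: w + w^2 + ... + w^(27) = 0 - 1 = -1

Sum = -1


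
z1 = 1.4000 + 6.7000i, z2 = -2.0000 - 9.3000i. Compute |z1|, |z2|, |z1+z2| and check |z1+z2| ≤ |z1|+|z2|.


|z1| = sqrt(1.4^2 + 6.7^2) = sqrt(46.85) = 6.8447
|z2| = sqrt((-2)^2 + (-9.3)^2) = sqrt(90.49) = 9.5126
z1+z2 = -0.6000 - 2.6000i
|z1+z2| = sqrt(7.12) = 2.6683
|z1|+|z2| = 6.8447 + 9.5126 = 16.3573

|z1+z2| = 2.6683 ≤ |z1|+|z2| = 16.3573 (verified)


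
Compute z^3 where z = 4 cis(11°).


r^3 = 4^3 = 64
n*theta = 3*11° = 33° = 33° (mod 360)
a = 64*cos(33°) = 53.6749
b = 64*sin(33°) = 34.8569

64 cis(33°) = 53.6749 + 34.8569i


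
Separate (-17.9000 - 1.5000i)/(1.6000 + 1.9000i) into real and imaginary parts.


Multiply by conjugate: (-17.9000 - 1.5000i)(1.6000 - 1.9000i) / (1.6^2 + 1.9^2)
Numerator real = -17.9*1.6 - (1.5)*1.9 = -31.49
Numerator imag = -1.5*1.6 - (-17.9)*1.9 = 31.61
Denominator = 6.17
Re(z) = -31.49/6.17 = -5.1037
Im(z) = 31.61/6.17 = 5.1232

Re(z) = -5.1037, Im(z) = 5.1232


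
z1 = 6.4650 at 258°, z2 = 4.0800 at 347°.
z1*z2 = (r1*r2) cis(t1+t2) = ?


r = 6.4650 * 4.0800 = 26.3772
theta = 258° + 347° = 605° = 245° (mod 360)

26.3772 cis(245°)


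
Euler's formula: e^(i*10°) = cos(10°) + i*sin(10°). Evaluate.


cos(10°) = 0.9848
sin(10°) = 0.1736

e^(i*10°) = 0.9848 + 0.1736i


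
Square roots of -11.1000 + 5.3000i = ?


|z| = sqrt(123.21+28.09) = 12.3004
sqrt((|z|+a)/2) = sqrt((12.3004+(-11.1))/2) = sqrt(0.6002) = 0.7747
sqrt((|z|-a)/2) = sqrt((12.3004-(-11.1))/2) = sqrt(11.7002) = 3.4206

±(0.7747 + 3.4206i) i.e. 0.7747 + 3.4206i and -0.7747 - 3.4206i


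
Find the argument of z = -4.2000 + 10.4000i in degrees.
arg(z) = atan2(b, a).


Re = -4.2, Im = 10.4
arg = atan2(10.4, -4.2) = 111.9911 degrees

arg(z) = 111.9911 degrees


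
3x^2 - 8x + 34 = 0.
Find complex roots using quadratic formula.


disc = (-8)^2 - 4*3*34 = 64 - 408 = -344
sqrt(|disc|) = sqrt(344) = 18.5472
Real part = 8/(2*3) = 1.3333
Imag part = 18.5472/(2*3) = 3.0912

1.3333 ± 3.0912i


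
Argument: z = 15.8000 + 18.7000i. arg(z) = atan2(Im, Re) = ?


Re = 15.8, Im = 18.7
arg = atan2(18.7, 15.8) = 49.8049 degrees

arg(z) = 49.8049 degrees


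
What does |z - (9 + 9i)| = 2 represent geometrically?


|z - z0| = r is a circle with center z0 and radius r.
Center = (9, 9), radius = 2

Circle with center (9, 9) and radius 2


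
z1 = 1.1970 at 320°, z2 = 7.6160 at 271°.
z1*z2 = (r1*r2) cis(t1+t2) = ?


r = 1.1970 * 7.6160 = 9.1164
theta = 320° + 271° = 591° = 231° (mod 360)

9.1164 cis(231°)


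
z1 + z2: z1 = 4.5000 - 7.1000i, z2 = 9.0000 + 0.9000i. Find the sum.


Real: 4.5 + 9 = 13.5
Imag: -7.1 + 0.9 = -6.2

13.5000 - 6.2000i


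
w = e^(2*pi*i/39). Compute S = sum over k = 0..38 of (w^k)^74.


The roots are w_k = w^k with w = e^(2*pi*i/39), and (w^k)^74 = (w^74)^k.
So S = 1 + u + u^2 + ... + u^(38) with u = w^74.
74 = 1*39 + 35, so 74 is not a multiple of 39: u = (w^39)^1 * w^35 = w^35 ≠ 1 (w is a primitive 39th root), while u^39 = (w^39)^74 = 1.
Geometric series: S = (1 - u^39)/(1 - u) = (1 - 1)/(1 - u) = 0

S = 0


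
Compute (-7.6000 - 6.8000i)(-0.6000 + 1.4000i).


Real = -7.6*(-0.6) - (-6.8)*1.4 = 4.56 - (-9.52) = 14.08
Imag = -7.6*1.4 - (0.6)*(-6.8) = -10.64 + 4.08 = -6.56

14.0800 - 6.5600i


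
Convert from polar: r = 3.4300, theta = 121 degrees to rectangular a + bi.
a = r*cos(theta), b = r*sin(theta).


a = 3.4300*cos(121°) = 3.4300*(-0.51504) = -1.7666
b = 3.4300*sin(121°) = 3.4300*0.85717 = 2.9401

-1.7666 + 2.9401i


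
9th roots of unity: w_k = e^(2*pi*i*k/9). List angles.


The 9th roots of unity are cis(360k/9°) for k=0..8
Angle step = 360/9 = 40°
Primitive root: cis(40°)
Primitive root = 0.7660 + 0.6428i

9 roots at angles: 0°, 40°, 80°, 120°, 160°, 200°, 240°, 280°, 320°


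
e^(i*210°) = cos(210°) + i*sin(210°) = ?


cos(210°) = -0.8660
sin(210°) = -0.5000

e^(i*210°) = -0.8660 - 0.5000i


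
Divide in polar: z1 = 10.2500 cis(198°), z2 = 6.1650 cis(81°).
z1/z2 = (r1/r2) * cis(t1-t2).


r = 10.2500 / 6.1650 = 1.6626
theta = 198° - 81° = 117° = 117° (mod 360)

1.6626 cis(117°)


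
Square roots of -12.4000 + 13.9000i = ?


|z| = sqrt(153.76+193.21) = 18.6271
sqrt((|z|+a)/2) = sqrt((18.6271+(-12.4))/2) = sqrt(3.1136) = 1.7645
sqrt((|z|-a)/2) = sqrt((18.6271-(-12.4))/2) = sqrt(15.5136) = 3.9387

±(1.7645 + 3.9387i) i.e. 1.7645 + 3.9387i and -1.7645 - 3.9387i


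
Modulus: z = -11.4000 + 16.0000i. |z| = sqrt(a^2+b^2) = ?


|z| = sqrt((-11.4)^2 + 16^2) = sqrt(129.96 + 256) = sqrt(385.96) = 19.6459

|z| = 19.6459


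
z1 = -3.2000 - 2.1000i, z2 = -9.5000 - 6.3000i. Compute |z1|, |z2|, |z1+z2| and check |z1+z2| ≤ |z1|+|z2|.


|z1| = sqrt((-3.2)^2 + (-2.1)^2) = sqrt(14.65) = 3.8275
|z2| = sqrt((-9.5)^2 + (-6.3)^2) = sqrt(129.94) = 11.3991
z1+z2 = -12.7000 - 8.4000i
|z1+z2| = sqrt(231.85) = 15.2266
|z1|+|z2| = 3.8275 + 11.3991 = 15.2266

|z1+z2| = 15.2266 ≤ |z1|+|z2| = 15.2266 (verified)


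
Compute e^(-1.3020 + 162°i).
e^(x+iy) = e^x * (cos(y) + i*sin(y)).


e^-1.3020 = 0.2720
cos(162°) = -0.9511
sin(162°) = 0.309
Real = 0.2720*(-0.9511) = -0.2587
Imag = 0.2720*0.309 = 0.0840

-0.2587 + 0.0840i


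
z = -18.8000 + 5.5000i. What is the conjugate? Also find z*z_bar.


z_bar = -18.8000 - 5.5000i
z*z_bar = (-18.8)^2 + 5.5^2 = 353.44 + 30.25 = 383.69

z_bar = -18.8000 - 5.5000i, z*z_bar = 383.69


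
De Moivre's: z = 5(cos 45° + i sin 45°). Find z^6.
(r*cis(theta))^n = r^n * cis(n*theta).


r^6 = 5^6 = 15625
n*theta = 6*45° = 270° = 270° (mod 360)
a = 15625*cos(270°) = 0
b = 15625*sin(270°) = -15625.0000

15625 cis(270°) = 0 - 15625.0000i


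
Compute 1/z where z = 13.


|z|^2 = 169+0 = 169
1/z = (13 - 0i)/169

1/z = 0.0769 + 0i


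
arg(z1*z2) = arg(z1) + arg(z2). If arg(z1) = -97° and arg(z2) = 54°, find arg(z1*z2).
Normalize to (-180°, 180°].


arg(z1*z2) = -97° + 54° = -43°
Normalized to (-180°, 180°]: -43°

-43°


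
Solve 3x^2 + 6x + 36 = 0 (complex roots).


disc = 6^2 - 4*3*36 = 36 - 432 = -396
sqrt(|disc|) = sqrt(396) = 19.8997
Real part = -6/(2*3) = -1.0000
Imag part = 19.8997/(2*3) = 3.3166

-1.0000 ± 3.3166i


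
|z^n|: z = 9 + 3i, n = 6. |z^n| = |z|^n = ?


|z| = sqrt(81+9) = sqrt(90) = 9.4868
|z^6| = |z|^6 = (sqrt(90))^6 = 90^3 = 729000

|z^6| = 729000


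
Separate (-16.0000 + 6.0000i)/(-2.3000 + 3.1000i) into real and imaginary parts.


Multiply by conjugate: (-16.0000 + 6.0000i)(-2.3000 - 3.1000i) / ((-2.3)^2 + 3.1^2)
Numerator real = -16*(-2.3) + 6*3.1 = 55.4
Numerator imag = 6*(-2.3) - (-16)*3.1 = 35.8
Denominator = 14.9
Re(z) = 55.4/14.9 = 3.7181
Im(z) = 35.8/14.9 = 2.4027

Re(z) = 3.7181, Im(z) = 2.4027


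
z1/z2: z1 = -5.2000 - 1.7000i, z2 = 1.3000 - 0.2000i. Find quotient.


Conjugate of z2 = 1.3000 + 0.2000i
Numerator: (-5.2000 - 1.7000i)(1.3000 + 0.2000i) = -6.4200 - 3.2500i
Denominator: 1.3^2 + (-0.2)^2 = 1.73
Result = (-6.4200 - 3.2500i)/1.73

-3.7110 - 1.8786i


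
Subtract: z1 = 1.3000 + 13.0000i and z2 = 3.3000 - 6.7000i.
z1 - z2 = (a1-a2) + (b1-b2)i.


Real: 1.3 - 3.3 = -2
Imag: 13 + 6.7 = 19.7

-2.0000 + 19.7000i


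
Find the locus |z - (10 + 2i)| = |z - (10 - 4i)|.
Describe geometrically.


Equal distances means the locus is the perpendicular bisector of z1 and z2.
Midpoint = ((10+10)/2, (2+(-4))/2) = (10.0000, -1.0000)

Perpendicular bisector through (10.0000, -1.0000)


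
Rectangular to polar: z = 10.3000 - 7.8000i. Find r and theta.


r = sqrt(106.09+60.84) = sqrt(166.93) = 12.9201
theta = atan2(-7.8, 10.3) = -37.1360 degrees

r = 12.9201, theta = -37.1360 degrees


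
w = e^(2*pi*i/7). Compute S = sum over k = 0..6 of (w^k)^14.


The roots are w_k = w^k with w = e^(2*pi*i/7), and (w^k)^14 = (w^14)^k.
So S = 1 + u + u^2 + ... + u^(6) with u = w^14.
14 = 2*7 + 0, so 14 is a multiple of 7 and u = (w^7)^2 = 1.
Every one of the 7 terms equals 1: S = 7

S = 7


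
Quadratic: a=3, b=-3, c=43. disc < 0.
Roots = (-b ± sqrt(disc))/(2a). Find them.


disc = (-3)^2 - 4*3*43 = 9 - 516 = -507
sqrt(|disc|) = sqrt(507) = 22.5167
Real part = 3/(2*3) = 0.5000
Imag part = 22.5167/(2*3) = 3.7528

0.5000 ± 3.7528i


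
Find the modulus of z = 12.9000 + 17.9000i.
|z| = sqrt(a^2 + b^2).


|z| = sqrt(12.9^2 + 17.9^2) = sqrt(166.41 + 320.41) = sqrt(486.82) = 22.0640

|z| = 22.0640


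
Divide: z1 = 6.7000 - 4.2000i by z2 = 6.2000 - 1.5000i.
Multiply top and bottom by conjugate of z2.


Conjugate of z2 = 6.2000 + 1.5000i
Numerator: (6.7000 - 4.2000i)(6.2000 + 1.5000i) = 47.8400 - 15.9900i
Denominator: 6.2^2 + (-1.5)^2 = 40.69
Result = (47.8400 - 15.9900i)/40.69

1.1757 - 0.3930i


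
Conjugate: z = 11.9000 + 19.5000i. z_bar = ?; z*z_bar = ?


z_bar = 11.9000 - 19.5000i
z*z_bar = 11.9^2 + 19.5^2 = 141.61 + 380.25 = 521.86

z_bar = 11.9000 - 19.5000i, z*z_bar = 521.86


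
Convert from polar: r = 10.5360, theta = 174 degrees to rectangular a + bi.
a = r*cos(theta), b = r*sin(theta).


a = 10.5360*cos(174°) = 10.5360*(-0.99452) = -10.4783
b = 10.5360*sin(174°) = 10.5360*0.10453 = 1.1013

-10.4783 + 1.1013i


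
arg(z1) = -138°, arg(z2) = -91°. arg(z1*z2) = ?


arg(z1*z2) = -138° - 91° = -229°
Normalized to (-180°, 180°]: 131°

131°


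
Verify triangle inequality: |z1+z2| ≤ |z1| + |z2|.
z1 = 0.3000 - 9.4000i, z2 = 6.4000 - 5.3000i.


|z1| = sqrt(0.3^2 + (-9.4)^2) = sqrt(88.45) = 9.4048
|z2| = sqrt(6.4^2 + (-5.3)^2) = sqrt(69.05) = 8.3096
z1+z2 = 6.7000 - 14.7000i
|z1+z2| = sqrt(260.98) = 16.1549
|z1|+|z2| = 9.4048 + 8.3096 = 17.7144

|z1+z2| = 16.1549 ≤ |z1|+|z2| = 17.7144 (verified)


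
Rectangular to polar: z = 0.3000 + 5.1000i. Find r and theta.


r = sqrt(0.09+26.01) = sqrt(26.1) = 5.1088
theta = atan2(5.1, 0.3) = 86.6335 degrees

r = 5.1088, theta = 86.6335 degrees


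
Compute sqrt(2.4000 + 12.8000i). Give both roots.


|z| = sqrt(5.76+163.84) = 13.0231
sqrt((|z|+a)/2) = sqrt((13.0231+2.4)/2) = sqrt(7.7115) = 2.7770
sqrt((|z|-a)/2) = sqrt((13.0231-2.4)/2) = sqrt(5.3115) = 2.3047

±(2.7770 + 2.3047i) i.e. 2.7770 + 2.3047i and -2.7770 - 2.3047i


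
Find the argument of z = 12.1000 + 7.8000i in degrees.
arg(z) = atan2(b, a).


Re = 12.1, Im = 7.8
arg = atan2(7.8, 12.1) = 32.8070 degrees

arg(z) = 32.8070 degrees


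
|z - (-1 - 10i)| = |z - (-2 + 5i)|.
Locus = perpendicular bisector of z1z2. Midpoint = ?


Equal distances means the locus is the perpendicular bisector of z1 and z2.
Midpoint = ((-1+(-2))/2, (-10+5)/2) = (-1.5000, -2.5000)

Perpendicular bisector through (-1.5000, -2.5000)


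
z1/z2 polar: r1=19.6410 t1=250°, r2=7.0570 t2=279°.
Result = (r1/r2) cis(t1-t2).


r = 19.6410 / 7.0570 = 2.7832
theta = 250° - 279° = -29° = 331° (mod 360)

2.7832 cis(331°)


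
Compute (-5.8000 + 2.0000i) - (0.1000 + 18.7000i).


Real: -5.8 - 0.1 = -5.9
Imag: 2 - 18.7 = -16.7

-5.9000 - 16.7000i


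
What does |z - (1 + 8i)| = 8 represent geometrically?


|z - z0| = r is a circle with center z0 and radius r.
Center = (1, 8), radius = 8

Circle with center (1, 8) and radius 8


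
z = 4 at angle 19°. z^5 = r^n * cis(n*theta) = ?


r^5 = 4^5 = 1024
n*theta = 5*19° = 95° = 95° (mod 360)
a = 1024*cos(95°) = -89.2475
b = 1024*sin(95°) = 1020.1034

1024 cis(95°) = -89.2475 + 1020.1034i


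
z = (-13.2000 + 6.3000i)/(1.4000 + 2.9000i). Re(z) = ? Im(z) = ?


Multiply by conjugate: (-13.2000 + 6.3000i)(1.4000 - 2.9000i) / (1.4^2 + 2.9^2)
Numerator real = -13.2*1.4 + 6.3*2.9 = -0.21
Numerator imag = 6.3*1.4 - (-13.2)*2.9 = 47.1
Denominator = 10.37
Re(z) = -0.21/10.37 = -0.0203
Im(z) = 47.1/10.37 = 4.5419

Re(z) = -0.0203, Im(z) = 4.5419


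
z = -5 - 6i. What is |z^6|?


|z| = sqrt(25+36) = sqrt(61) = 7.8102
|z^6| = |z|^6 = (sqrt(61))^6 = 61^3 = 226981

|z^6| = 226981


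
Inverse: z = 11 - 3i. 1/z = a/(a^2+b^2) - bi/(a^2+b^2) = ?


|z|^2 = 121+9 = 130
1/z = (11 + 3i)/130

1/z = 0.0846 + 0.0231i


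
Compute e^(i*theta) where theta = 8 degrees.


cos(8°) = 0.9903
sin(8°) = 0.1392

e^(i*8°) = 0.9903 + 0.1392i


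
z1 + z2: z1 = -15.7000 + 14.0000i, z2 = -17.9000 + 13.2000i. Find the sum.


Real: -15.7 - 17.9 = -33.6
Imag: 14 + 13.2 = 27.2

-33.6000 + 27.2000i


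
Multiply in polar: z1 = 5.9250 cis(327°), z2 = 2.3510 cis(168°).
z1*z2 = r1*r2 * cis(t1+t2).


r = 5.9250 * 2.3510 = 13.9297
theta = 327° + 168° = 495° = 135° (mod 360)

13.9297 cis(135°)
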